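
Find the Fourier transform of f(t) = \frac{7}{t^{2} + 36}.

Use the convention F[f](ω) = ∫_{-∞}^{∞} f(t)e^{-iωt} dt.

F(ω) = \frac{7 \pi e^{- 6 \left|{\omega}\right|}}{6}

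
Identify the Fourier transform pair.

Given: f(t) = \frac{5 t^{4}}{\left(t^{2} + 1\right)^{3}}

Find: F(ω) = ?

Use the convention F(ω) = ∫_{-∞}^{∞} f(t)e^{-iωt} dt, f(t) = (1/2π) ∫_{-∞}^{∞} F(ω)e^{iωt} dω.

F(ω) = \frac{5 \pi \left(\omega^{2} - 5 \left|{\omega}\right| + 3\right) e^{- \left|{\omega}\right|}}{8}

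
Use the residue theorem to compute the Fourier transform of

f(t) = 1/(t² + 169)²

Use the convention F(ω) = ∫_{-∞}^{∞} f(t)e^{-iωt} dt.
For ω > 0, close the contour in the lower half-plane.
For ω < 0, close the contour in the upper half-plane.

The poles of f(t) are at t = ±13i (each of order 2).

Let g(z) = f(z)e^{-iωz}; for large |z| the factor e^{-iωz} decays in the lower half-plane when ω > 0 and in the upper half-plane when ω < 0.

Case ω > 0 (lower half-plane, clockwise contour ⇒ F(ω) = -2πi·ΣRes):
  Res_{z = - 13 i} g(z) = \frac{i \left(13 \omega + 1\right) e^{- 13 \omega}}{8788} (pole of order 2)
  F(ω) = -2πi·ΣRes = \frac{\pi \left(13 \omega + 1\right) e^{- 13 \omega}}{4394}

Case ω < 0 (upper half-plane, counterclockwise contour ⇒ F(ω) = +2πi·ΣRes):
  Res_{z = 13 i} g(z) = \frac{i \left(13 \omega - 1\right) e^{13 \omega}}{8788} (pole of order 2)
  F(ω) = 2πi·ΣRes = \frac{\pi \left(1 - 13 \omega\right) e^{13 \omega}}{4394}

Both cases combine into a single formula in |ω|:

F(ω) = \frac{\pi \left(13 \left|{\omega}\right| + 1\right) e^{- 13 \left|{\omega}\right|}}{4394}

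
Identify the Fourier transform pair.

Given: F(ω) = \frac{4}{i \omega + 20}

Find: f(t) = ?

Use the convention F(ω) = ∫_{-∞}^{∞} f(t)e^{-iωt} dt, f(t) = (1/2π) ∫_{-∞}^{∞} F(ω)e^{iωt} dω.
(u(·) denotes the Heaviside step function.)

f(t) = 4 e^{- 20 t} u\left(t\right)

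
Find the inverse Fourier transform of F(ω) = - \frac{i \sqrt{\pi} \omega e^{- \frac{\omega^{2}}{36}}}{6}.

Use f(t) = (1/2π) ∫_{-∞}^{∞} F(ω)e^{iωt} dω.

f(t) = 9 t e^{- 9 t^{2}}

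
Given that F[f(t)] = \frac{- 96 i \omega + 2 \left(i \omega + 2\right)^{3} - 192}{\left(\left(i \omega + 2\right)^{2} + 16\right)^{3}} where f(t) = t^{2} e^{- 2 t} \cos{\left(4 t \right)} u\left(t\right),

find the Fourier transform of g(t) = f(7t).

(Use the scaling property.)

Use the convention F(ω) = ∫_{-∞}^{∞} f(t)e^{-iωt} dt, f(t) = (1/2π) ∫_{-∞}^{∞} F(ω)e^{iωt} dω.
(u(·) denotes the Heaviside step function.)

F[g](ω) = \frac{98 \left(- 2352 i \omega + \left(i \omega + 14\right)^{3} - 32928\right)}{\left(\left(i \omega + 14\right)^{2} + 784\right)^{3}}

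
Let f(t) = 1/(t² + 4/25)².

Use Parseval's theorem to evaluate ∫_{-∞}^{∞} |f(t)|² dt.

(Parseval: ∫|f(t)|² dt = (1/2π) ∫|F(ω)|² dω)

∫|f(t)|² dt = \frac{390625 \pi}{2048}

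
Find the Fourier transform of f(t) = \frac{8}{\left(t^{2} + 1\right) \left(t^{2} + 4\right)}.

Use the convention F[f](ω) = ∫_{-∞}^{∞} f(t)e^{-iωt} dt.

F(ω) = \frac{4 \pi \left(2 e^{\left|{\omega}\right|} - 1\right) e^{- 2 \left|{\omega}\right|}}{3}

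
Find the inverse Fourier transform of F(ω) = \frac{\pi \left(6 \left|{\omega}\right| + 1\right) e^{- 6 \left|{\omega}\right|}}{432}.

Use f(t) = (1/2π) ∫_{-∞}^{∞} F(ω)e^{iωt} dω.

f(t) = \frac{1}{\left(t^{2} + 36\right)^{2}}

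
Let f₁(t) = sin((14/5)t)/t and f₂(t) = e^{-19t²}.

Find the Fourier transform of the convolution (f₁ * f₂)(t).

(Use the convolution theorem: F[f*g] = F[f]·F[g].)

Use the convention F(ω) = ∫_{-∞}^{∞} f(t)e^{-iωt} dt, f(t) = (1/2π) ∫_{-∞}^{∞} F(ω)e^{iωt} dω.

F[f₁*f₂](ω) = \begin{cases} \frac{\sqrt{19} \pi^{\frac{3}{2}} e^{- \frac{\omega^{2}}{76}}}{19} & \text{for}\: \omega > - \frac{14}{5} \wedge \omega < \frac{14}{5} \\0 & \text{otherwise} \end{cases}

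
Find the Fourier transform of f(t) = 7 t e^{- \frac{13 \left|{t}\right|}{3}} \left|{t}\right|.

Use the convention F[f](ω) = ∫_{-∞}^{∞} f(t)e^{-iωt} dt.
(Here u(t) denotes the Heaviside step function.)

F(ω) = \frac{6804 i \omega \left(3 \omega^{2} - 169\right)}{\left(9 \omega^{2} + 169\right)^{3}}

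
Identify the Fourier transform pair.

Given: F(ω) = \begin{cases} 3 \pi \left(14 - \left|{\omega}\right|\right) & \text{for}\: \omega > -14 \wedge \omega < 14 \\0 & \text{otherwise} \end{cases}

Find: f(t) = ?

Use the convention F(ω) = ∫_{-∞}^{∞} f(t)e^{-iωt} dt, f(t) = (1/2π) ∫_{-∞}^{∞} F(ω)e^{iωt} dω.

f(t) = \frac{6 \sin^{2}{\left(7 t \right)}}{t^{2}}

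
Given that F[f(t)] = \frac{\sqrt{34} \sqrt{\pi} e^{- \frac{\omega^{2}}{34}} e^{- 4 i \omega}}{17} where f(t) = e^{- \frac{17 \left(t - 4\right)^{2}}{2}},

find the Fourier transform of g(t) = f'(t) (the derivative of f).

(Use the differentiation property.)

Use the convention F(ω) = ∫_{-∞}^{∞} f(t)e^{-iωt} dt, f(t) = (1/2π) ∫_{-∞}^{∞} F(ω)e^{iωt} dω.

F[g](ω) = \frac{\sqrt{34} i \sqrt{\pi} \omega e^{- \frac{\omega \left(\omega + 136 i\right)}{34}}}{17}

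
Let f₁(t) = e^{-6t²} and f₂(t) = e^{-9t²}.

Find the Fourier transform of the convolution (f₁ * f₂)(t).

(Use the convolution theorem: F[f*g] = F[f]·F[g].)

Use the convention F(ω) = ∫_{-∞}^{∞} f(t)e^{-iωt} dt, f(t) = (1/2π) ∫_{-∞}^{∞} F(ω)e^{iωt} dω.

F[f₁*f₂](ω) = \frac{\sqrt{6} \pi e^{- \frac{5 \omega^{2}}{72}}}{18}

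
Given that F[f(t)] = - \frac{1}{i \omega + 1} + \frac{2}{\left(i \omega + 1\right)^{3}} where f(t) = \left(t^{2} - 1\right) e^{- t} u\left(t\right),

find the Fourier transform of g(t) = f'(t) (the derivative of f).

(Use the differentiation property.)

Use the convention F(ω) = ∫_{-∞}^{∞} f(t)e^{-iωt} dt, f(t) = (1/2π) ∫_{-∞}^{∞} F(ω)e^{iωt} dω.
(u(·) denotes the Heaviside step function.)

F[g](ω) = \frac{i \omega \left(2 i \omega - \left(i \omega + 1\right)^{3} + 2\right)}{\left(i \omega + 1\right)^{4}}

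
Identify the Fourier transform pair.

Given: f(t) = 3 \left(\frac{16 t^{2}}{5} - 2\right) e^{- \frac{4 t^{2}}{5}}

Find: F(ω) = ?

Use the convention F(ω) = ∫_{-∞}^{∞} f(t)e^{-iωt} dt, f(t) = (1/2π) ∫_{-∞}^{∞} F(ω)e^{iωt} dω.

F(ω) = - \frac{15 \sqrt{5} \sqrt{\pi} \omega^{2} e^{- \frac{5 \omega^{2}}{16}}}{8}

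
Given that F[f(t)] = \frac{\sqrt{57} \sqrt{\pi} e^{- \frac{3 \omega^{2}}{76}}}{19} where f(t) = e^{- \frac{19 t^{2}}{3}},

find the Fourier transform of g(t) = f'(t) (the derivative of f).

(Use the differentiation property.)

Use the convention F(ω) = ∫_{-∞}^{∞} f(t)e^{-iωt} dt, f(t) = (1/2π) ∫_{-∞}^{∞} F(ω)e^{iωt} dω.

F[g](ω) = \frac{\sqrt{57} i \sqrt{\pi} \omega e^{- \frac{3 \omega^{2}}{76}}}{19}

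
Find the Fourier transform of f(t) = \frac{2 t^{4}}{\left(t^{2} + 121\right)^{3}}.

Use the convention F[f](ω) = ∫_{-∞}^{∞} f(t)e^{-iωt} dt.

F(ω) = \frac{\pi \left(121 \omega^{2} - 55 \left|{\omega}\right| + 3\right) e^{- 11 \left|{\omega}\right|}}{44}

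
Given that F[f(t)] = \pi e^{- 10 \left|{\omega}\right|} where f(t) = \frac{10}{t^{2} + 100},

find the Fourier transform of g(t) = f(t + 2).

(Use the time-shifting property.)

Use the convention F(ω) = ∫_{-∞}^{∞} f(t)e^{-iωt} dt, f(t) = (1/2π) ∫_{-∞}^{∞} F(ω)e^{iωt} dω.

F[g](ω) = \pi e^{2 i \omega - 10 \left|{\omega}\right|}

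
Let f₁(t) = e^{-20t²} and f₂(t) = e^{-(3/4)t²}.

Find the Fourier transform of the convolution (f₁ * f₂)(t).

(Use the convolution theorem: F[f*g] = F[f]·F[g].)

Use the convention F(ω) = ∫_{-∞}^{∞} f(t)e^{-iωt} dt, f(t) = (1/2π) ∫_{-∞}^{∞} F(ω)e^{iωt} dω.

F[f₁*f₂](ω) = \frac{\sqrt{15} \pi e^{- \frac{83 \omega^{2}}{240}}}{15}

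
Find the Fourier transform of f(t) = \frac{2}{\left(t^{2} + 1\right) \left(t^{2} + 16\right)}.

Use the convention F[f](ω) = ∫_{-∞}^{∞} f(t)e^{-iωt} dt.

F(ω) = \frac{\pi \left(4 e^{3 \left|{\omega}\right|} - 1\right) e^{- 4 \left|{\omega}\right|}}{30}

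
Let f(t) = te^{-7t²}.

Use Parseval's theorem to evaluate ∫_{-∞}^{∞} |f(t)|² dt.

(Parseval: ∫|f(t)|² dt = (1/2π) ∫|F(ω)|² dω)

∫|f(t)|² dt = \frac{\sqrt{14} \sqrt{\pi}}{392}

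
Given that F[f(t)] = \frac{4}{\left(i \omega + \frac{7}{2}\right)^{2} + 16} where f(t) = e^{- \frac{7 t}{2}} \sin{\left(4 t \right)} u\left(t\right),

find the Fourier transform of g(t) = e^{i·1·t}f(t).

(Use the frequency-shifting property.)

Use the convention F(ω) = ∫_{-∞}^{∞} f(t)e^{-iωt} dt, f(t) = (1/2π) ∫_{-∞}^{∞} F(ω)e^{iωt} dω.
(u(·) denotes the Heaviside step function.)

F[g](ω) = \frac{16}{\left(2 i \left(\omega - 1\right) + 7\right)^{2} + 64}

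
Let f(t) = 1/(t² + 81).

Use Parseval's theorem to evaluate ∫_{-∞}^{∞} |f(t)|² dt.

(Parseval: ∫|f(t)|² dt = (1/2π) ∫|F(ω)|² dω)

∫|f(t)|² dt = \frac{\pi}{1458}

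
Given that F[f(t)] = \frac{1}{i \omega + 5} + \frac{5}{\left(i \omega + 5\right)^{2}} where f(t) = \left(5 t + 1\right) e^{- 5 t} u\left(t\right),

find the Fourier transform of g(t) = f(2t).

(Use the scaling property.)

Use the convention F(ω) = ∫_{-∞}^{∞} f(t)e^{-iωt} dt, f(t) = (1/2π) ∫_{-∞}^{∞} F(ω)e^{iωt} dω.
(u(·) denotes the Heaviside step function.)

F[g](ω) = \frac{- i \omega - 20}{\omega^{2} - 20 i \omega - 100}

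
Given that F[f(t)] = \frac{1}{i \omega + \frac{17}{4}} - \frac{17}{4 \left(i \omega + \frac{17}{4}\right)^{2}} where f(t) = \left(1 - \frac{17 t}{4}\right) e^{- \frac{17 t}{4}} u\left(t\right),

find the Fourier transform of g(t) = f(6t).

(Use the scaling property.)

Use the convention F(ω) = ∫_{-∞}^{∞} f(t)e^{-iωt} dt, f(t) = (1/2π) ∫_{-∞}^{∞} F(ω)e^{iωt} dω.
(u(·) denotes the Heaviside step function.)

F[g](ω) = \frac{4 i \omega}{- 4 \omega^{2} + 204 i \omega + 2601}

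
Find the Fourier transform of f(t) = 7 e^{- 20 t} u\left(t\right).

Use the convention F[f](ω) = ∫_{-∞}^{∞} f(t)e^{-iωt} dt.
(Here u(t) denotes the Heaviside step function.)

F(ω) = \frac{7}{i \omega + 20}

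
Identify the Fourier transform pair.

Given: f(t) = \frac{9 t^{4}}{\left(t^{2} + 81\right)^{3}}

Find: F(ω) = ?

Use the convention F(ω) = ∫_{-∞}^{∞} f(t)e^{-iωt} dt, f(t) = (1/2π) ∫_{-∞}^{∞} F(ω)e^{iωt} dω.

F(ω) = \frac{3 \pi \left(27 \omega^{2} - 15 \left|{\omega}\right| + 1\right) e^{- 9 \left|{\omega}\right|}}{8}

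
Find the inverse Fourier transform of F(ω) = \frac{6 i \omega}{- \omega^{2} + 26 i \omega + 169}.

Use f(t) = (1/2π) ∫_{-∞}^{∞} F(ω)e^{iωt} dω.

f(t) = 6 \left(1 - 13 t\right) e^{- 13 t} u\left(t\right)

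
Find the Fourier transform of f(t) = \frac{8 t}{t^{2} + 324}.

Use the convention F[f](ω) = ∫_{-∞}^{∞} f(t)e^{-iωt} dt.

F(ω) = - 8 i \pi e^{- 18 \left|{\omega}\right|} \operatorname{sign}{\left(\omega \right)}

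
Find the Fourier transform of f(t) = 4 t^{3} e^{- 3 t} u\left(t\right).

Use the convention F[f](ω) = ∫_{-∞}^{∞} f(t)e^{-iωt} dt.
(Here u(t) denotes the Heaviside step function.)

F(ω) = \frac{24}{\left(i \omega + 3\right)^{4}}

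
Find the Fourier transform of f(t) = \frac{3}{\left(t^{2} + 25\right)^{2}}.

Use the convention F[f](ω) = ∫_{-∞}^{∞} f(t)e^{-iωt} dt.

F(ω) = \frac{3 \pi \left(5 \left|{\omega}\right| + 1\right) e^{- 5 \left|{\omega}\right|}}{250}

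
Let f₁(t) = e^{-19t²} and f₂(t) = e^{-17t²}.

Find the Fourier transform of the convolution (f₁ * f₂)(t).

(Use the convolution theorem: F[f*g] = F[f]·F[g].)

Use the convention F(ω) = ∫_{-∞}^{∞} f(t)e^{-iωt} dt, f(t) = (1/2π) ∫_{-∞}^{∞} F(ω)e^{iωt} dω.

F[f₁*f₂](ω) = \frac{\sqrt{323} \pi e^{- \frac{9 \omega^{2}}{323}}}{323}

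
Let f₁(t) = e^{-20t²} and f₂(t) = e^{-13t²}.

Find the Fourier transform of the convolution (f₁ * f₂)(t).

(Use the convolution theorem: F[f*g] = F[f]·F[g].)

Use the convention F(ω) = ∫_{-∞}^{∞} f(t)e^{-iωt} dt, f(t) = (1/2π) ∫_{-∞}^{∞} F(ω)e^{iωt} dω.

F[f₁*f₂](ω) = \frac{\sqrt{65} \pi e^{- \frac{33 \omega^{2}}{1040}}}{130}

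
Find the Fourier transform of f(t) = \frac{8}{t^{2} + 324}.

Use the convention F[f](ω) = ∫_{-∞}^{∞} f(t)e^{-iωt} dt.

F(ω) = \frac{4 \pi e^{- 18 \left|{\omega}\right|}}{9}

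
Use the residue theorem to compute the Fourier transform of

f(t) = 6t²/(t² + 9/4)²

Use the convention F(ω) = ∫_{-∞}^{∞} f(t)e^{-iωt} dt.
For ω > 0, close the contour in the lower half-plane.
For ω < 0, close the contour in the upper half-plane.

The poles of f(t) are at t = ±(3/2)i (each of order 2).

Let g(z) = f(z)e^{-iωz}; for large |z| the factor e^{-iωz} decays in the lower half-plane when ω > 0 and in the upper half-plane when ω < 0.

Case ω > 0 (lower half-plane, clockwise contour ⇒ F(ω) = -2πi·ΣRes):
  Res_{z = - \frac{3 i}{2}} g(z) = \frac{i \left(2 - 3 \omega\right) e^{- \frac{3 \omega}{2}}}{2} (pole of order 2)
  F(ω) = -2πi·ΣRes = \pi \left(2 - 3 \omega\right) e^{- \frac{3 \omega}{2}}

Case ω < 0 (upper half-plane, counterclockwise contour ⇒ F(ω) = +2πi·ΣRes):
  Res_{z = \frac{3 i}{2}} g(z) = \frac{i \left(- 3 \omega - 2\right) e^{\frac{3 \omega}{2}}}{2} (pole of order 2)
  F(ω) = 2πi·ΣRes = \pi \left(3 \omega + 2\right) e^{\frac{3 \omega}{2}}

Both cases combine into a single formula in |ω|:

F(ω) = \pi \left(2 - 3 \left|{\omega}\right|\right) e^{- \frac{3 \left|{\omega}\right|}{2}}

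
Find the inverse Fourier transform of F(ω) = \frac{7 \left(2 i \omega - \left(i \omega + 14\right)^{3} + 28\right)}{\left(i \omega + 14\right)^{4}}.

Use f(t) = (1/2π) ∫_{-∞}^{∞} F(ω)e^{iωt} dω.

f(t) = 7 \left(t^{2} - 1\right) e^{- 14 t} u\left(t\right)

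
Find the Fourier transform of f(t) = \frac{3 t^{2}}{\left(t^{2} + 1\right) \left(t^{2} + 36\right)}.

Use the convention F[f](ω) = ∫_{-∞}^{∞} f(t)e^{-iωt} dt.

F(ω) = \frac{3 \pi \left(6 - e^{5 \left|{\omega}\right|}\right) e^{- 6 \left|{\omega}\right|}}{35}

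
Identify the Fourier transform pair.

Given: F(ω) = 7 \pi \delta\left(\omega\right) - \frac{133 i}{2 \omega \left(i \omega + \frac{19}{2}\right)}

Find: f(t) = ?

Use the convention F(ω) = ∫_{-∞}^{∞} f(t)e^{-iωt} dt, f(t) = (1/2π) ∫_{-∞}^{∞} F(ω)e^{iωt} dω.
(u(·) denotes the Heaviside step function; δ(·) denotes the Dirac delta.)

f(t) = 7 \left(1 - e^{- \frac{19 t}{2}}\right) u\left(t\right)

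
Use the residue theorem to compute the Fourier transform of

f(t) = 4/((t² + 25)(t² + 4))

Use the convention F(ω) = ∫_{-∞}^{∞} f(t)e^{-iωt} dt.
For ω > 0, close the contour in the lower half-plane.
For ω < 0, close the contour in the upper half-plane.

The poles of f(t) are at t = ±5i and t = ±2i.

Let g(z) = f(z)e^{-iωz}; for large |z| the factor e^{-iωz} decays in the lower half-plane when ω > 0 and in the upper half-plane when ω < 0.

Case ω > 0 (lower half-plane, clockwise contour ⇒ F(ω) = -2πi·ΣRes):
  Res_{z = - 5 i} g(z) = - \frac{2 i e^{- 5 \omega}}{105}
  Res_{z = - 2 i} g(z) = \frac{i e^{- 2 \omega}}{21}
  F(ω) = -2πi·ΣRes = \frac{2 \pi \left(5 e^{3 \omega} - 2\right) e^{- 5 \omega}}{105}

Case ω < 0 (upper half-plane, counterclockwise contour ⇒ F(ω) = +2πi·ΣRes):
  Res_{z = 5 i} g(z) = \frac{2 i e^{5 \omega}}{105}
  Res_{z = 2 i} g(z) = - \frac{i e^{2 \omega}}{21}
  F(ω) = 2πi·ΣRes = \frac{2 \pi \left(5 - 2 e^{3 \omega}\right) e^{2 \omega}}{105}

Both cases combine into a single formula in |ω|:

F(ω) = \frac{2 \pi \left(5 e^{3 \left|{\omega}\right|} - 2\right) e^{- 5 \left|{\omega}\right|}}{105}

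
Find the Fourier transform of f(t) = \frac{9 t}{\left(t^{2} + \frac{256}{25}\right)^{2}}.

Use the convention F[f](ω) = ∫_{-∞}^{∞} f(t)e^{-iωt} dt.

F(ω) = - \frac{45 i \pi \omega e^{- \frac{16 \left|{\omega}\right|}{5}}}{32}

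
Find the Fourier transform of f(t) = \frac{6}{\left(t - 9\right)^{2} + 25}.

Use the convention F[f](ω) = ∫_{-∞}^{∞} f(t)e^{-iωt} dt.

F(ω) = \frac{6 \pi e^{- 9 i \omega - 5 \left|{\omega}\right|}}{5}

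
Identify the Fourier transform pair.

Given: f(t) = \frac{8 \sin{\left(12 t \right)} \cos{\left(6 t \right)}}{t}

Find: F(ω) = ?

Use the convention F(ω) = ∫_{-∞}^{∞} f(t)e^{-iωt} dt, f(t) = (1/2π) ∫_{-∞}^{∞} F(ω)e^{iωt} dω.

F(ω) = \begin{cases} 8 \pi & \text{for}\: \omega > -6 \wedge \omega < 6 \\4 \pi & \text{for}\: \omega > -18 \wedge \omega < 18 \\0 & \text{otherwise} \end{cases}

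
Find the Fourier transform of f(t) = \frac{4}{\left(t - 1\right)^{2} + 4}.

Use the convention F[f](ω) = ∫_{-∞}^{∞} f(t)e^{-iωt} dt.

F(ω) = 2 \pi e^{- i \omega - 2 \left|{\omega}\right|}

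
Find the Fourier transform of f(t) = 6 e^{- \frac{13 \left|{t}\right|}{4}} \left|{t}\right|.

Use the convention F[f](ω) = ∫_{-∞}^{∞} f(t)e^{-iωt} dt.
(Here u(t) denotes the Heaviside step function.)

F(ω) = \frac{192 \left(169 - 16 \omega^{2}\right)}{\left(16 \omega^{2} + 169\right)^{2}}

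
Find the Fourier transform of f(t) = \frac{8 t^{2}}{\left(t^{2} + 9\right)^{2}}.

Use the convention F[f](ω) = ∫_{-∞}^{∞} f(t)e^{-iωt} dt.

F(ω) = \frac{4 \pi \left(1 - 3 \left|{\omega}\right|\right) e^{- 3 \left|{\omega}\right|}}{3}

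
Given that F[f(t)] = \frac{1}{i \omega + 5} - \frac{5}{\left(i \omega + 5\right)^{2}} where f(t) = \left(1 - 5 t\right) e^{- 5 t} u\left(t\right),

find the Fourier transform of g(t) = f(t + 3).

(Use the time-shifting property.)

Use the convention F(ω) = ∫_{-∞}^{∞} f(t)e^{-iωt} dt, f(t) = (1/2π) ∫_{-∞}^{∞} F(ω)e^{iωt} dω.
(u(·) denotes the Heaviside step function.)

F[g](ω) = \frac{i \omega e^{3 i \omega}}{- \omega^{2} + 10 i \omega + 25}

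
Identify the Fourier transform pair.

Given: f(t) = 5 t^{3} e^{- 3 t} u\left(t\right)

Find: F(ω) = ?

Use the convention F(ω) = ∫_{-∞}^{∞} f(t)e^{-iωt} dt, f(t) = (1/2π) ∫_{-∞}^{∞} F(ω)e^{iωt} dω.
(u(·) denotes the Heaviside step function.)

F(ω) = \frac{30}{\left(i \omega + 3\right)^{4}}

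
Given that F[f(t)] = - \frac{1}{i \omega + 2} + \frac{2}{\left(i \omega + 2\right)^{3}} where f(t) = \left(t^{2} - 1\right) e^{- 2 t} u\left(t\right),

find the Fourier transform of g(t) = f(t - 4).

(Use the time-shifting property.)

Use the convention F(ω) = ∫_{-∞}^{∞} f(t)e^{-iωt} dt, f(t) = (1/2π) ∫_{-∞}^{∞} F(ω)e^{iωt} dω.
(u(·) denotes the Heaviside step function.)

F[g](ω) = \frac{\left(2 i \omega - \left(i \omega + 2\right)^{3} + 4\right) e^{- 4 i \omega}}{\left(i \omega + 2\right)^{4}}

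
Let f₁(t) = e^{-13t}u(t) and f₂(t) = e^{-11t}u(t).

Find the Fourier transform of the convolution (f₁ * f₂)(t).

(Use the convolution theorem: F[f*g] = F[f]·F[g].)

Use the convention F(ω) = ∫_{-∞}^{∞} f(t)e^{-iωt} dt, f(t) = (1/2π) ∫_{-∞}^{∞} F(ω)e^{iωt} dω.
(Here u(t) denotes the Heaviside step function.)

F[f₁*f₂](ω) = \frac{1}{\left(i \omega + 11\right) \left(i \omega + 13\right)}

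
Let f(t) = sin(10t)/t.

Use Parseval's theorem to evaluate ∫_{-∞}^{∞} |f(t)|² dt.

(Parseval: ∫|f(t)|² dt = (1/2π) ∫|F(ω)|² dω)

∫|f(t)|² dt = 10 \pi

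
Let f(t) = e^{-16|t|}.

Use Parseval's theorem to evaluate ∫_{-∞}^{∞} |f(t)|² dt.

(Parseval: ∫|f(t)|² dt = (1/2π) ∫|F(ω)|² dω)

∫|f(t)|² dt = \frac{1}{16}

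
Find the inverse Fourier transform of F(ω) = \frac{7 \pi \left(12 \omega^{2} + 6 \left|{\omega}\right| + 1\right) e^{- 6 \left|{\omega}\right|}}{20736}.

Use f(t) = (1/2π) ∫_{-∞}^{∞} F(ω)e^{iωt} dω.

f(t) = \frac{7}{\left(t^{2} + 36\right)^{3}}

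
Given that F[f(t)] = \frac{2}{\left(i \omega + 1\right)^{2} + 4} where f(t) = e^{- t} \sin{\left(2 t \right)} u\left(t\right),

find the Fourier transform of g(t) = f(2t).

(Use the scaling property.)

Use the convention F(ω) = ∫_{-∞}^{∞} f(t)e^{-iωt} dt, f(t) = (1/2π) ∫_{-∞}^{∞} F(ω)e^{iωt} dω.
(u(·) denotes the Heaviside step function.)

F[g](ω) = \frac{4}{\left(i \omega + 2\right)^{2} + 16}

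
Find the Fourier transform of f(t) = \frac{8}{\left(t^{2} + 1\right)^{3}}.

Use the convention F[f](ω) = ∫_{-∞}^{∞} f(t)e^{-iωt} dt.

F(ω) = \pi \left(\omega^{2} + 3 \left|{\omega}\right| + 3\right) e^{- \left|{\omega}\right|}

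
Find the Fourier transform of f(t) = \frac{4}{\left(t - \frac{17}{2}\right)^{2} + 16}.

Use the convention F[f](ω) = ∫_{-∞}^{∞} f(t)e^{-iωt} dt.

F(ω) = \pi e^{- \frac{17 i \omega}{2} - 4 \left|{\omega}\right|}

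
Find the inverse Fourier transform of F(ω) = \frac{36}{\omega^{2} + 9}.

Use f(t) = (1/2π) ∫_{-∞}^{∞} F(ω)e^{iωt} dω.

f(t) = 6 e^{- 3 \left|{t}\right|}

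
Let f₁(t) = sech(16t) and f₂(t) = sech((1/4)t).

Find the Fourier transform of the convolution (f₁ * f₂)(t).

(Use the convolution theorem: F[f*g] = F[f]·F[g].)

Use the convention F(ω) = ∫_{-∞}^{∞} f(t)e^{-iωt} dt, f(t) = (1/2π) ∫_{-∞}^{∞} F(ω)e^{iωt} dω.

F[f₁*f₂](ω) = \frac{\pi^{2}}{4 \cosh{\left(\frac{\pi \omega}{32} \right)} \cosh{\left(2 \pi \omega \right)}}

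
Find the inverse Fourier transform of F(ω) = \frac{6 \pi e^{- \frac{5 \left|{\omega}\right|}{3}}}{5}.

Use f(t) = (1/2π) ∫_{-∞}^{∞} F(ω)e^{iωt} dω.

f(t) = \frac{2}{t^{2} + \frac{25}{9}}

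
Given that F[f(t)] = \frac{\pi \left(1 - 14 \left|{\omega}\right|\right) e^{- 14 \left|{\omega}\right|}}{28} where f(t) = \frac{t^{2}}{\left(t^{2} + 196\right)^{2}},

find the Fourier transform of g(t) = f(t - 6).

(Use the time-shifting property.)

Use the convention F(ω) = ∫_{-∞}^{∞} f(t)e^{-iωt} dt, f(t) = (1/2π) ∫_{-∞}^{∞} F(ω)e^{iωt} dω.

F[g](ω) = \frac{\pi \left(1 - 14 \left|{\omega}\right|\right) e^{- 6 i \omega - 14 \left|{\omega}\right|}}{28}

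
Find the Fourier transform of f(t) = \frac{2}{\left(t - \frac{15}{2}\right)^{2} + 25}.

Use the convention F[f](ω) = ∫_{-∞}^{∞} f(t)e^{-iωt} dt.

F(ω) = \frac{2 \pi e^{- \frac{15 i \omega}{2} - 5 \left|{\omega}\right|}}{5}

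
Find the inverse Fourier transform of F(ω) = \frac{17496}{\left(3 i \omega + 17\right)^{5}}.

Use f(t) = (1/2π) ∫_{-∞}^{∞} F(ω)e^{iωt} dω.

f(t) = 3 t^{4} e^{- \frac{17 t}{3}} u\left(t\right)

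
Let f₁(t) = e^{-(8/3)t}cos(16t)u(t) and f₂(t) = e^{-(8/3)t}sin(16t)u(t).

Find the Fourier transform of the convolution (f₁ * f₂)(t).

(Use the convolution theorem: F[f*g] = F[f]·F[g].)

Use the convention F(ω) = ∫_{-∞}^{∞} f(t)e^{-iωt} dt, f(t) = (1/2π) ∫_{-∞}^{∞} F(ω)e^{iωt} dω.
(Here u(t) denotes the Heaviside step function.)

F[f₁*f₂](ω) = \frac{432 \left(3 i \omega + 8\right)}{\left(\left(3 i \omega + 8\right)^{2} + 2304\right)^{2}}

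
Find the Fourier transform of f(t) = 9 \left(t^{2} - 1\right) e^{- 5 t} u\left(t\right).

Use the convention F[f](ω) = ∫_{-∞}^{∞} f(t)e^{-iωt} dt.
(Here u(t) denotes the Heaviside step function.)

F(ω) = \frac{9 \left(2 i \omega - \left(i \omega + 5\right)^{3} + 10\right)}{\left(i \omega + 5\right)^{4}}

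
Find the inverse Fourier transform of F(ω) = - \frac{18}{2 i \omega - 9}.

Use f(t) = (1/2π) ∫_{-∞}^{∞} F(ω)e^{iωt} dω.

f(t) = 9 e^{\frac{9 t}{2}} u\left(- t\right)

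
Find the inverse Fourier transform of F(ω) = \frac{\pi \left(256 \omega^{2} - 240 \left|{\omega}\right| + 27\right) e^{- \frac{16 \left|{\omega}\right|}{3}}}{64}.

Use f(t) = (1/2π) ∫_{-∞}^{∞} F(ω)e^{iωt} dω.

f(t) = \frac{6 t^{4}}{\left(t^{2} + \frac{256}{9}\right)^{3}}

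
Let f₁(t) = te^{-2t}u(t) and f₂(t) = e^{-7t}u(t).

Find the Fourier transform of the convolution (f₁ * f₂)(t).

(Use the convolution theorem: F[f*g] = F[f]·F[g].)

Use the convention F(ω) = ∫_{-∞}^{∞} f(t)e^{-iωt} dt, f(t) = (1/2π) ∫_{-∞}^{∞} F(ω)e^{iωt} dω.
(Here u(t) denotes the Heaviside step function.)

F[f₁*f₂](ω) = \frac{1}{\left(i \omega + 2\right)^{2} \left(i \omega + 7\right)}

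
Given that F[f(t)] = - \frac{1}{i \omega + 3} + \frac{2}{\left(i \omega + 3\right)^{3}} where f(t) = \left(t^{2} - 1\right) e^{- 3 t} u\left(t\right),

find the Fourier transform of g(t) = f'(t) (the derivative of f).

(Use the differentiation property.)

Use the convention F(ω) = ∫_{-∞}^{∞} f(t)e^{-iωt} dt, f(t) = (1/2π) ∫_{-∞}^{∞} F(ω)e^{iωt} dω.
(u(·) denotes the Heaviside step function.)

F[g](ω) = \frac{i \omega \left(2 i \omega - \left(i \omega + 3\right)^{3} + 6\right)}{\left(i \omega + 3\right)^{4}}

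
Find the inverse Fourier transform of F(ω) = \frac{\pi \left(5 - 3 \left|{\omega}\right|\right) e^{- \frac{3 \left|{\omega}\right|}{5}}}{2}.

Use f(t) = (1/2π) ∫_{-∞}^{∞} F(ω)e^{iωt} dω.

f(t) = \frac{3 t^{2}}{\left(t^{2} + \frac{9}{25}\right)^{2}}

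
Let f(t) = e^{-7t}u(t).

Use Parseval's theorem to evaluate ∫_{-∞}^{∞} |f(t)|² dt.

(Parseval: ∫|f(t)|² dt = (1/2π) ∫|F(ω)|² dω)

∫|f(t)|² dt = \frac{1}{14}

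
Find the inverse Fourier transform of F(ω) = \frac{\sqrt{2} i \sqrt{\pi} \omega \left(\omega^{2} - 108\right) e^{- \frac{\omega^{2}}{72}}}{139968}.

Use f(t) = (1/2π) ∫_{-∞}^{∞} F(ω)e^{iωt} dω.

f(t) = 2 t^{3} e^{- 18 t^{2}}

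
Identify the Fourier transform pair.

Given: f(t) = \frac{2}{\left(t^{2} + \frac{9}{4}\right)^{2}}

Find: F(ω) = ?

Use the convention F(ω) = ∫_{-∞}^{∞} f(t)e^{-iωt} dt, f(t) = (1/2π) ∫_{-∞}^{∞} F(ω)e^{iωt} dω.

F(ω) = \frac{4 \pi \left(3 \left|{\omega}\right| + 2\right) e^{- \frac{3 \left|{\omega}\right|}{2}}}{27}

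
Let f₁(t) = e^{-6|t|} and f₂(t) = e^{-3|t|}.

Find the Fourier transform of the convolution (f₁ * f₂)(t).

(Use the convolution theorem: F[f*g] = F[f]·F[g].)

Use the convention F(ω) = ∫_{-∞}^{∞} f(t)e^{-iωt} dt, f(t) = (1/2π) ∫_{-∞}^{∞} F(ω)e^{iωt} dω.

F[f₁*f₂](ω) = \frac{72}{\left(\omega^{2} + 9\right) \left(\omega^{2} + 36\right)}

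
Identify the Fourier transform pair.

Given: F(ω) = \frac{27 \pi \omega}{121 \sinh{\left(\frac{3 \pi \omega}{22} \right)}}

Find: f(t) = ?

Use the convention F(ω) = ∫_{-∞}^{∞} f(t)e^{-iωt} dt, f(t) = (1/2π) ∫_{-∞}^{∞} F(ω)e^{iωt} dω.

f(t) = \frac{3}{\cosh^{2}{\left(\frac{11 t}{3} \right)}}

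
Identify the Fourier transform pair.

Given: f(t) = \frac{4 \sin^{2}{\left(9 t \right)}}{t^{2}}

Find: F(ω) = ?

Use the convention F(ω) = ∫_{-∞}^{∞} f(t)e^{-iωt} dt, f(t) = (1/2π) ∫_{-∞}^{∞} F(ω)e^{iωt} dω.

F(ω) = \begin{cases} 2 \pi \left(18 - \left|{\omega}\right|\right) & \text{for}\: \omega > -18 \wedge \omega < 18 \\0 & \text{otherwise} \end{cases}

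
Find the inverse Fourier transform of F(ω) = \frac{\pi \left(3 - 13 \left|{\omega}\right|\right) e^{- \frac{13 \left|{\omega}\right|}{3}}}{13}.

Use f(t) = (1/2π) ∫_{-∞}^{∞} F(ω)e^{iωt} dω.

f(t) = \frac{2 t^{2}}{\left(t^{2} + \frac{169}{9}\right)^{2}}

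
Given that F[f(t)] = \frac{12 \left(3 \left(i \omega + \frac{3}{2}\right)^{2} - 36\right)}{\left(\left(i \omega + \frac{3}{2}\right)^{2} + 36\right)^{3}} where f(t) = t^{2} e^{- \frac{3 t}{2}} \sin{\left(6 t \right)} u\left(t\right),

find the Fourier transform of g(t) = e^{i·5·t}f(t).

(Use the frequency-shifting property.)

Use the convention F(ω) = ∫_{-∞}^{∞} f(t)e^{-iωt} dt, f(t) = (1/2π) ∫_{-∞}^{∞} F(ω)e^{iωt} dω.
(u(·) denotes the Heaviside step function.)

F[g](ω) = \frac{576 \left(\left(2 i \left(\omega - 5\right) + 3\right)^{2} - 48\right)}{\left(\left(2 i \left(\omega - 5\right) + 3\right)^{2} + 144\right)^{3}}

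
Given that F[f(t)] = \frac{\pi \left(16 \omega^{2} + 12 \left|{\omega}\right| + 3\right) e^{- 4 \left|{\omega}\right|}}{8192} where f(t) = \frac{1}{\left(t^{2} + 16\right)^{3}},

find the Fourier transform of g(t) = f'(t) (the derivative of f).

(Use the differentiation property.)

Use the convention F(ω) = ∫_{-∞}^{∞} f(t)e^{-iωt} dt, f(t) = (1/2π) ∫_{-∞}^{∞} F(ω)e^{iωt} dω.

F[g](ω) = \frac{i \pi \omega \left(16 \omega^{2} + 12 \left|{\omega}\right| + 3\right) e^{- 4 \left|{\omega}\right|}}{8192}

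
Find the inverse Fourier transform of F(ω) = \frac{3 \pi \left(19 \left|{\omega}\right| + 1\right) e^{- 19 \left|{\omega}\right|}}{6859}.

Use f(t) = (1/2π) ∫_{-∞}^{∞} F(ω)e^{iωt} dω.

f(t) = \frac{6}{\left(t^{2} + 361\right)^{2}}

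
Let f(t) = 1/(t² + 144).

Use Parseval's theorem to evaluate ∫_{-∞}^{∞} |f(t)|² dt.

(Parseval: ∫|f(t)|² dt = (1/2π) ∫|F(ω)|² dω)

∫|f(t)|² dt = \frac{\pi}{3456}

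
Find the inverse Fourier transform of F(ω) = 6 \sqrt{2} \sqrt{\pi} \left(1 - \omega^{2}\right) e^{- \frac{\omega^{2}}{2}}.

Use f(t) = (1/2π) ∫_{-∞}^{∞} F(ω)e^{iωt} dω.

f(t) = 6 t^{2} e^{- \frac{t^{2}}{2}}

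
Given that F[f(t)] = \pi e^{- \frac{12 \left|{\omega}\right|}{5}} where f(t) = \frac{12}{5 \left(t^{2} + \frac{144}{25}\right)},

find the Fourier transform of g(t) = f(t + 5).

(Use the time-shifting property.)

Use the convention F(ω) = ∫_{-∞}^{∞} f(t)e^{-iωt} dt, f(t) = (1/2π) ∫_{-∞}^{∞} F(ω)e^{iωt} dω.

F[g](ω) = \pi e^{5 i \omega - \frac{12 \left|{\omega}\right|}{5}}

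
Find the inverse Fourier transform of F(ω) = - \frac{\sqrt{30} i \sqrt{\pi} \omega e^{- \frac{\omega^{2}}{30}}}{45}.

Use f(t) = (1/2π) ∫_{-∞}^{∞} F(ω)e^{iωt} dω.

f(t) = 5 t e^{- \frac{15 t^{2}}{2}}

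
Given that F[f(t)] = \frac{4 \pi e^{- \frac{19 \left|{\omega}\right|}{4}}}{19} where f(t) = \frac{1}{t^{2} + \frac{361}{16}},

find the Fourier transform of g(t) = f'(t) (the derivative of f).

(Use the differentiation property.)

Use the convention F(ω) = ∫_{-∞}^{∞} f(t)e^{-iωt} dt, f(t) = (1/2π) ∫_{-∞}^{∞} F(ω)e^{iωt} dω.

F[g](ω) = \frac{4 i \pi \omega e^{- \frac{19 \left|{\omega}\right|}{4}}}{19}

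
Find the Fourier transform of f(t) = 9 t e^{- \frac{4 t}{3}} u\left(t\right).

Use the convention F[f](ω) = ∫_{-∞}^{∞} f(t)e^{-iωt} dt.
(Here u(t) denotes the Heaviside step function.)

F(ω) = \frac{81}{\left(3 i \omega + 4\right)^{2}}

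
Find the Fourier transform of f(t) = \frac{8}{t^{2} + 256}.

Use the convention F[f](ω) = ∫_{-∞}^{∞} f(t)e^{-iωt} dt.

F(ω) = \frac{\pi e^{- 16 \left|{\omega}\right|}}{2}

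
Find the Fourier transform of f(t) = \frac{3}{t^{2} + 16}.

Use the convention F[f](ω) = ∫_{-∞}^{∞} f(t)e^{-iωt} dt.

F(ω) = \frac{3 \pi e^{- 4 \left|{\omega}\right|}}{4}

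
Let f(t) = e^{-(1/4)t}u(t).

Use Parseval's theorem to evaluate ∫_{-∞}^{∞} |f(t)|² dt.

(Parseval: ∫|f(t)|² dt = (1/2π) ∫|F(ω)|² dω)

∫|f(t)|² dt = 2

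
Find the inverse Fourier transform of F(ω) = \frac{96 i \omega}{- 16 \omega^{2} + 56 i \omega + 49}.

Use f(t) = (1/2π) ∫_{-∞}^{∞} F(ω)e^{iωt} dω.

f(t) = 6 \left(1 - \frac{7 t}{4}\right) e^{- \frac{7 t}{4}} u\left(t\right)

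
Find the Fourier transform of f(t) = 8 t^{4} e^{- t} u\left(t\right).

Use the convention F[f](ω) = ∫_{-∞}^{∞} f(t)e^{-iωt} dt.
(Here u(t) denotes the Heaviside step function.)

F(ω) = \frac{192}{\left(i \omega + 1\right)^{5}}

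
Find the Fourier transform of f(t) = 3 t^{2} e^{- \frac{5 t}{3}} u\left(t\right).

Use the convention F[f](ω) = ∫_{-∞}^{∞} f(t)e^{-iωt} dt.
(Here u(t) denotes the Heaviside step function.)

F(ω) = \frac{162}{\left(3 i \omega + 5\right)^{3}}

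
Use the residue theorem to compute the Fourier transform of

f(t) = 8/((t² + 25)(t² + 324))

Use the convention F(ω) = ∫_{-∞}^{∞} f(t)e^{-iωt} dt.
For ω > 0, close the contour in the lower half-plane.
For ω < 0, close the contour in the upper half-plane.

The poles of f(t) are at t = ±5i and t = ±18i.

Let g(z) = f(z)e^{-iωz}; for large |z| the factor e^{-iωz} decays in the lower half-plane when ω > 0 and in the upper half-plane when ω < 0.

Case ω > 0 (lower half-plane, clockwise contour ⇒ F(ω) = -2πi·ΣRes):
  Res_{z = - 5 i} g(z) = \frac{4 i e^{- 5 \omega}}{1495}
  Res_{z = - 18 i} g(z) = - \frac{2 i e^{- 18 \omega}}{2691}
  F(ω) = -2πi·ΣRes = \frac{4 \pi \left(18 e^{13 \omega} - 5\right) e^{- 18 \omega}}{13455}

Case ω < 0 (upper half-plane, counterclockwise contour ⇒ F(ω) = +2πi·ΣRes):
  Res_{z = 5 i} g(z) = - \frac{4 i e^{5 \omega}}{1495}
  Res_{z = 18 i} g(z) = \frac{2 i e^{18 \omega}}{2691}
  F(ω) = 2πi·ΣRes = \frac{4 \pi \left(18 - 5 e^{13 \omega}\right) e^{5 \omega}}{13455}

Both cases combine into a single formula in |ω|:

F(ω) = \frac{4 \pi \left(18 e^{13 \left|{\omega}\right|} - 5\right) e^{- 18 \left|{\omega}\right|}}{13455}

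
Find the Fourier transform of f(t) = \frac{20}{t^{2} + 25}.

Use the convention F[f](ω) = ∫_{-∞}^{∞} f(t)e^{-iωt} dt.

F(ω) = 4 \pi e^{- 5 \left|{\omega}\right|}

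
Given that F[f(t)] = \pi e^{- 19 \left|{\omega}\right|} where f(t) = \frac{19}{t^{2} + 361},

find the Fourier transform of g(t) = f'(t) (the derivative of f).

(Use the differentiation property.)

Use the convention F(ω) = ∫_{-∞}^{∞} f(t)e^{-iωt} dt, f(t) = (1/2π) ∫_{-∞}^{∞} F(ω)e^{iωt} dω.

F[g](ω) = i \pi \omega e^{- 19 \left|{\omega}\right|}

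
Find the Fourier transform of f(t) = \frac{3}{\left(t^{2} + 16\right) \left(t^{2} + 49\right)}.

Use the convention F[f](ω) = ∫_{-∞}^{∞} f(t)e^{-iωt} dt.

F(ω) = \frac{\pi \left(7 e^{3 \left|{\omega}\right|} - 4\right) e^{- 7 \left|{\omega}\right|}}{308}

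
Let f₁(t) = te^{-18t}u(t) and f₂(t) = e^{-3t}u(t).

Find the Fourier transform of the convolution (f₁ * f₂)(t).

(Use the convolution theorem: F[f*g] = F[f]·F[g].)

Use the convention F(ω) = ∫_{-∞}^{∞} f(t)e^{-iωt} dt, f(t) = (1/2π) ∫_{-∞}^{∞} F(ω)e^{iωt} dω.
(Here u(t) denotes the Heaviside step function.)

F[f₁*f₂](ω) = \frac{1}{\left(i \omega + 3\right) \left(i \omega + 18\right)^{2}}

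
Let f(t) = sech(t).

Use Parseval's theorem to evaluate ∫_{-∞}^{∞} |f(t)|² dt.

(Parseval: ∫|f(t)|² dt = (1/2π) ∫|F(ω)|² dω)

∫|f(t)|² dt = 2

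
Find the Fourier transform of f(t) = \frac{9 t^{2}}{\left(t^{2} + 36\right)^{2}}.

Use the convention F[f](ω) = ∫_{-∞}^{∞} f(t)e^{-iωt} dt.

F(ω) = \frac{3 \pi \left(1 - 6 \left|{\omega}\right|\right) e^{- 6 \left|{\omega}\right|}}{4}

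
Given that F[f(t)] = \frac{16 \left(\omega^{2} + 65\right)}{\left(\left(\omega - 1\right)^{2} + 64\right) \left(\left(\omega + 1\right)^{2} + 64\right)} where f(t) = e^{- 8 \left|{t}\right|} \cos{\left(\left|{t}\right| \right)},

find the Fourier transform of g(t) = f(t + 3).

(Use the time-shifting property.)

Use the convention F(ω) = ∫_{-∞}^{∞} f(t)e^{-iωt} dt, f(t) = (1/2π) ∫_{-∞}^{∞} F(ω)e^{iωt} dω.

F[g](ω) = \frac{16 \left(\omega^{2} + 65\right) e^{3 i \omega}}{\omega^{4} + 126 \omega^{2} + 4225}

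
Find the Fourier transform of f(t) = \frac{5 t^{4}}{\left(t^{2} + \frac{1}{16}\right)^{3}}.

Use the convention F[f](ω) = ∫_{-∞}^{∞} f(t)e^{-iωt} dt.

F(ω) = \frac{5 \pi \left(\omega^{2} - 20 \left|{\omega}\right| + 48\right) e^{- \frac{\left|{\omega}\right|}{4}}}{32}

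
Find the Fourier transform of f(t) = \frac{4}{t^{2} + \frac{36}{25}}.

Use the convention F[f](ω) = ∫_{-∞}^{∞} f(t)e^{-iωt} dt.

F(ω) = \frac{10 \pi e^{- \frac{6 \left|{\omega}\right|}{5}}}{3}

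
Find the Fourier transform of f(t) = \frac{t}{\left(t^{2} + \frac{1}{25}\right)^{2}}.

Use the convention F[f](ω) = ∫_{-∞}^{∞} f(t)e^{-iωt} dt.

F(ω) = - \frac{5 i \pi \omega e^{- \frac{\left|{\omega}\right|}{5}}}{2}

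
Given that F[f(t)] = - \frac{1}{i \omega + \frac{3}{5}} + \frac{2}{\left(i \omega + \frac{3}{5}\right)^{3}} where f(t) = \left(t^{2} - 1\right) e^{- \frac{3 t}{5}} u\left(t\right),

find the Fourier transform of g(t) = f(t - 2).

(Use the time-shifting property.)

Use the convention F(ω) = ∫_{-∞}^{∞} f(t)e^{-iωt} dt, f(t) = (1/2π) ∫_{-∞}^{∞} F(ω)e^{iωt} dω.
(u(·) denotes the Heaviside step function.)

F[g](ω) = \frac{5 \left(250 i \omega - \left(5 i \omega + 3\right)^{3} + 150\right) e^{- 2 i \omega}}{\left(5 i \omega + 3\right)^{4}}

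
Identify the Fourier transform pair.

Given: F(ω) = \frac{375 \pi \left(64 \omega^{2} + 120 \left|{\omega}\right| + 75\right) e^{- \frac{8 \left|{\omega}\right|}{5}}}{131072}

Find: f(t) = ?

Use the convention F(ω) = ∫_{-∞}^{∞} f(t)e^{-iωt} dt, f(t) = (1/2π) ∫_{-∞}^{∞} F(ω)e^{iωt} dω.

f(t) = \frac{6}{\left(t^{2} + \frac{64}{25}\right)^{3}}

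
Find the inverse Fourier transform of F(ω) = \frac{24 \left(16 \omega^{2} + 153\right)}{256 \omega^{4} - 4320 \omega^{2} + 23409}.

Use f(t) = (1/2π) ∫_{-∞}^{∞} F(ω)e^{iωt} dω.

f(t) = e^{- \frac{3 \left|{t}\right|}{4}} \cos{\left(3 \left|{t}\right| \right)}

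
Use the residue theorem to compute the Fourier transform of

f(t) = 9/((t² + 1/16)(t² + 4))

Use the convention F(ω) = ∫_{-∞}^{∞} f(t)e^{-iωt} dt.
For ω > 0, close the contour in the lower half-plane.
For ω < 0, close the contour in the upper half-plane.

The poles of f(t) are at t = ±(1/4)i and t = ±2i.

Let g(z) = f(z)e^{-iωz}; for large |z| the factor e^{-iωz} decays in the lower half-plane when ω > 0 and in the upper half-plane when ω < 0.

Case ω > 0 (lower half-plane, clockwise contour ⇒ F(ω) = -2πi·ΣRes):
  Res_{z = - \frac{i}{4}} g(z) = \frac{32 i e^{- \frac{\omega}{4}}}{7}
  Res_{z = - 2 i} g(z) = - \frac{4 i e^{- 2 \omega}}{7}
  F(ω) = -2πi·ΣRes = - \frac{8 \pi e^{- 2 \omega}}{7} + \frac{64 \pi e^{- \frac{\omega}{4}}}{7}

Case ω < 0 (upper half-plane, counterclockwise contour ⇒ F(ω) = +2πi·ΣRes):
  Res_{z = \frac{i}{4}} g(z) = - \frac{32 i e^{\frac{\omega}{4}}}{7}
  Res_{z = 2 i} g(z) = \frac{4 i e^{2 \omega}}{7}
  F(ω) = 2πi·ΣRes = \frac{8 \pi \left(8 e^{\frac{\omega}{4}} - e^{2 \omega}\right)}{7}

Both cases combine into a single formula in |ω|:

F(ω) = - \frac{8 \pi e^{- 2 \left|{\omega}\right|}}{7} + \frac{64 \pi e^{- \frac{\left|{\omega}\right|}{4}}}{7}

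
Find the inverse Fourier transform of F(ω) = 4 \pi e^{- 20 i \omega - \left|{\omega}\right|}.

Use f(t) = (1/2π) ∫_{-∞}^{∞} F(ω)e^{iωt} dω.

f(t) = \frac{4}{\left(t - 20\right)^{2} + 1}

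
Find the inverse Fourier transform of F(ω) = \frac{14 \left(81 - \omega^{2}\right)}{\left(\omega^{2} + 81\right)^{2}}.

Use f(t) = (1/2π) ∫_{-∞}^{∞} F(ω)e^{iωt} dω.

f(t) = 7 e^{- 9 \left|{t}\right|} \left|{t}\right|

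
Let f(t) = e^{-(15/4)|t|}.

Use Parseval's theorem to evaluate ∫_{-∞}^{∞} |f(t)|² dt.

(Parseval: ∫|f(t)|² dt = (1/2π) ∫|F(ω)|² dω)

∫|f(t)|² dt = \frac{4}{15}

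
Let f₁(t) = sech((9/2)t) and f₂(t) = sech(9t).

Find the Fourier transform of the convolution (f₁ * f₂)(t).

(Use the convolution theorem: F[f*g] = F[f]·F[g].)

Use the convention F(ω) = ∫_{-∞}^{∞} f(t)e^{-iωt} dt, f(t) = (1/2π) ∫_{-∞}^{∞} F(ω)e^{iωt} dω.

F[f₁*f₂](ω) = \frac{2 \pi^{2}}{81 \cosh{\left(\frac{\pi \omega}{18} \right)} \cosh{\left(\frac{\pi \omega}{9} \right)}}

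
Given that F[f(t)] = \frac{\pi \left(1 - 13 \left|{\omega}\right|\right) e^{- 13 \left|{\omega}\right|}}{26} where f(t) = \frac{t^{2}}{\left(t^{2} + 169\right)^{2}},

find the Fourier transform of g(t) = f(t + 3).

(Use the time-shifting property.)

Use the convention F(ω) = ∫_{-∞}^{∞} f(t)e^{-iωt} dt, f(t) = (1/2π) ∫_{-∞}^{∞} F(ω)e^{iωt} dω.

F[g](ω) = - \frac{\pi \left(13 \left|{\omega}\right| - 1\right) e^{3 i \omega - 13 \left|{\omega}\right|}}{26}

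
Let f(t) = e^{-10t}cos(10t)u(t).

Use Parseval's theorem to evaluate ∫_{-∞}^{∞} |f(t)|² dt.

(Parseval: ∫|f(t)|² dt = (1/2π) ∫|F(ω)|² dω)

∫|f(t)|² dt = \frac{3}{80}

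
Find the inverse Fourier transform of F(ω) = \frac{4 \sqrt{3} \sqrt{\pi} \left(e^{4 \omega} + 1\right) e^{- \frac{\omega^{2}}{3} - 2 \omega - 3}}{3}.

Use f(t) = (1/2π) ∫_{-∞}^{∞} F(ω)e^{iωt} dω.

f(t) = 4 e^{- \frac{3 t^{2}}{4}} \cos{\left(3 t \right)}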